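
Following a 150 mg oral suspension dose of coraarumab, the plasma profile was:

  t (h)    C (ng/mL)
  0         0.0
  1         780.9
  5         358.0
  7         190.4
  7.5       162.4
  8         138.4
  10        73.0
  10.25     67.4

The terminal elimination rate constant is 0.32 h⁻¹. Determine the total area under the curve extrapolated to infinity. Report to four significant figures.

Trapezoidal AUC_0→10.25:
  [0→1]: (0.0+780.9)/2 × 1 = 390.45
  [1→5]: (780.9+358.0)/2 × 4 = 2277.8
  [5→7]: (358.0+190.4)/2 × 2 = 548.4
  [7→7.5]: (190.4+162.4)/2 × 0.5 = 88.2
  [7.5→8]: (162.4+138.4)/2 × 0.5 = 75.2
  [8→10]: (138.4+73.0)/2 × 2 = 211.4
  [10→10.25]: (73.0+67.4)/2 × 0.25 = 17.55
  Sum = 3609.0 ng/mL·h
Extrapolated tail: C_last / k_e = 67.4 / 0.32 = 210.625
AUC_0→∞ = 3609.0 + 210.625 = 3819.625 ng/mL·h

AUC = 3820 ng/mL·h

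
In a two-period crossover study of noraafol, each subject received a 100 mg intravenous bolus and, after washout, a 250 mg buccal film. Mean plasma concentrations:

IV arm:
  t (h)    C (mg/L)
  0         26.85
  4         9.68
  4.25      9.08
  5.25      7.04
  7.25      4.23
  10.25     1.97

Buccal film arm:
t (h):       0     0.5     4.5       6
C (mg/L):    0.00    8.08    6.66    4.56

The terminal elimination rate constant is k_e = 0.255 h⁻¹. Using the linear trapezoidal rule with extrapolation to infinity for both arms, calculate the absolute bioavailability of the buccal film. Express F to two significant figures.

Trapezoidal AUC_0→10.25 (IV):
  [0→4]: (26.85+9.68)/2 × 4 = 73.06
  [4→4.25]: (9.68+9.08)/2 × 0.25 = 2.345
  [4.25→5.25]: (9.08+7.04)/2 × 1 = 8.06
  [5.25→7.25]: (7.04+4.23)/2 × 2 = 11.27
  [7.25→10.25]: (4.23+1.97)/2 × 3 = 9.3
  Sum = 104.035 mg/L·h
IV tail: 1.97/0.255 = 7.725; AUC_iv,0→∞ = 104.035 + 7.725 = 111.76 mg/L·h
Trapezoidal AUC_0→6 (buccal film):
  [0→0.5]: (0.00+8.08)/2 × 0.5 = 2.02
  [0.5→4.5]: (8.08+6.66)/2 × 4 = 29.48
  [4.5→6]: (6.66+4.56)/2 × 1.5 = 8.415
  Sum = 39.915 mg/L·h
buccal film tail: 4.56/0.255 = 17.882; AUC_ev,0→∞ = 39.915 + 17.882 = 57.797 mg/L·h
F = (AUC_ev/D_ev)/(AUC_iv/D_iv) = (57.797/250)/(111.76/100) = 0.231188/1.1176 = 0.2069

F = 0.21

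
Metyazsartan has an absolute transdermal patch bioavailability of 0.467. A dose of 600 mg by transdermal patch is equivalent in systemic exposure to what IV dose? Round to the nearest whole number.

D_iv = 280 mg

Systemic exposure from an extravascular dose = F × D_ev, so the equivalent IV dose is F × D_ev.
D_iv = F × D_ev = 0.467 × 600 = 280.2 mg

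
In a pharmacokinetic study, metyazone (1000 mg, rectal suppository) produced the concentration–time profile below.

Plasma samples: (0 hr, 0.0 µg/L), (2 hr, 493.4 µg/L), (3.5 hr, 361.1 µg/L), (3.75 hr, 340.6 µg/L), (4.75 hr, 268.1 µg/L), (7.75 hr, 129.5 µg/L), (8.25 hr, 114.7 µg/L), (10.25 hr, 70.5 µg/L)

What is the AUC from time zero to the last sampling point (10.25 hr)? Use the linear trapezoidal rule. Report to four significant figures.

AUC = 2369 µg/L·hr

Trapezoidal AUC_0→10.25:
  [0→2]: (0.0+493.4)/2 × 2 = 493.4
  [2→3.5]: (493.4+361.1)/2 × 1.5 = 640.875
  [3.5→3.75]: (361.1+340.6)/2 × 0.25 = 87.7125
  [3.75→4.75]: (340.6+268.1)/2 × 1 = 304.35
  [4.75→7.75]: (268.1+129.5)/2 × 3 = 596.4
  [7.75→8.25]: (129.5+114.7)/2 × 0.5 = 61.05
  [8.25→10.25]: (114.7+70.5)/2 × 2 = 185.2
  Sum = 2368.9875 µg/L·hr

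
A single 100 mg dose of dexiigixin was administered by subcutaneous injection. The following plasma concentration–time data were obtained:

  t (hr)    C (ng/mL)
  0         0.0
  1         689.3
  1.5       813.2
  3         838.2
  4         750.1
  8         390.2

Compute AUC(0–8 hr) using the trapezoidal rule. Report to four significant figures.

Trapezoidal AUC_0→8:
  [0→1]: (0.0+689.3)/2 × 1 = 344.65
  [1→1.5]: (689.3+813.2)/2 × 0.5 = 375.625
  [1.5→3]: (813.2+838.2)/2 × 1.5 = 1238.55
  [3→4]: (838.2+750.1)/2 × 1 = 794.15
  [4→8]: (750.1+390.2)/2 × 4 = 2280.6
  Sum = 5033.575 ng/mL·hr

AUC = 5034 ng/mL·hr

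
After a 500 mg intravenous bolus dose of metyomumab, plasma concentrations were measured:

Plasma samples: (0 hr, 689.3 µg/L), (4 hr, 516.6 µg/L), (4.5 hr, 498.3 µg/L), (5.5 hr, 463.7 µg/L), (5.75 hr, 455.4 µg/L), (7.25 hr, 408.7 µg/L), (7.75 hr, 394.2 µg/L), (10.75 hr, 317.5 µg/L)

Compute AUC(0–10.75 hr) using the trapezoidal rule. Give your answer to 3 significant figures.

AUC = 5180 µg/L·hr

Trapezoidal AUC_0→10.75:
  [0→4]: (689.3+516.6)/2 × 4 = 2411.8
  [4→4.5]: (516.6+498.3)/2 × 0.5 = 253.725
  [4.5→5.5]: (498.3+463.7)/2 × 1 = 481.0
  [5.5→5.75]: (463.7+455.4)/2 × 0.25 = 114.8875
  [5.75→7.25]: (455.4+408.7)/2 × 1.5 = 648.075
  [7.25→7.75]: (408.7+394.2)/2 × 0.5 = 200.725
  [7.75→10.75]: (394.2+317.5)/2 × 3 = 1067.55
  Sum = 5177.7625 µg/L·hr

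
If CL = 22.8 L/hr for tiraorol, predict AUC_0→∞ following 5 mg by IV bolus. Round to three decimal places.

AUC = 0.219 mg/L·hr

AUC_0→∞ = Dose_iv / CL
        = 5 / 22.8 = 0.219298 mg/L·hr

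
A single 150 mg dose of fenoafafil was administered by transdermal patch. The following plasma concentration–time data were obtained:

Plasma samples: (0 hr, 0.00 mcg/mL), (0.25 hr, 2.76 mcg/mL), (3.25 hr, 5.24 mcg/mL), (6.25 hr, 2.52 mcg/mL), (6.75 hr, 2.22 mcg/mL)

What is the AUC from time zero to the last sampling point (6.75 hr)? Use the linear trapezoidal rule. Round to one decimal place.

Trapezoidal AUC_0→6.75:
  [0→0.25]: (0.00+2.76)/2 × 0.25 = 0.345
  [0.25→3.25]: (2.76+5.24)/2 × 3 = 12.0
  [3.25→6.25]: (5.24+2.52)/2 × 3 = 11.64
  [6.25→6.75]: (2.52+2.22)/2 × 0.5 = 1.185
  Sum = 25.17 mcg/mL·hr

AUC = 25.2 mcg/mL·hr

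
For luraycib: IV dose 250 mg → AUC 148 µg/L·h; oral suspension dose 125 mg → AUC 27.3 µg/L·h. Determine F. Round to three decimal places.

F = (AUC_ev / D_ev) / (AUC_iv / D_iv)
  = (27.3/125) / (148/250)
  = 0.2184 / 0.592 = 0.3689

F = 0.369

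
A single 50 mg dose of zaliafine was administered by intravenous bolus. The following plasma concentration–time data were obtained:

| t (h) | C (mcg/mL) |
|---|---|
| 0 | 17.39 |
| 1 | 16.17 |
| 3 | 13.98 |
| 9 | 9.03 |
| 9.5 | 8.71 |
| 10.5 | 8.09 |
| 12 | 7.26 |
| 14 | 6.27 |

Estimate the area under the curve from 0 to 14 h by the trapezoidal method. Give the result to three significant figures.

Trapezoidal AUC_0→14:
  [0→1]: (17.39+16.17)/2 × 1 = 16.78
  [1→3]: (16.17+13.98)/2 × 2 = 30.15
  [3→9]: (13.98+9.03)/2 × 6 = 69.03
  [9→9.5]: (9.03+8.71)/2 × 0.5 = 4.435
  [9.5→10.5]: (8.71+8.09)/2 × 1 = 8.4
  [10.5→12]: (8.09+7.26)/2 × 1.5 = 11.5125
  [12→14]: (7.26+6.27)/2 × 2 = 13.53
  Sum = 153.8375 mcg/mL·h

AUC = 154 mcg/mL·h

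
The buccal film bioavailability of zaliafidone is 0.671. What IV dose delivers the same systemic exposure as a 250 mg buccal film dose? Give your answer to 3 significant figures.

Systemic exposure from an extravascular dose = F × D_ev, so the equivalent IV dose is F × D_ev.
D_iv = F × D_ev = 0.671 × 250 = 167.75 mg

D_iv = 168 mg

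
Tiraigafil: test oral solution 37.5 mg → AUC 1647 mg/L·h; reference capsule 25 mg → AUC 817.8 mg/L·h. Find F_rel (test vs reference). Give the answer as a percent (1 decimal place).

F_rel = 134.3%

F_rel = (AUC_test/D_test) / (AUC_ref/D_ref)
      = (1647/37.5) / (817.8/25)
      = 43.92 / 32.712 = 1.3426 = 134.26%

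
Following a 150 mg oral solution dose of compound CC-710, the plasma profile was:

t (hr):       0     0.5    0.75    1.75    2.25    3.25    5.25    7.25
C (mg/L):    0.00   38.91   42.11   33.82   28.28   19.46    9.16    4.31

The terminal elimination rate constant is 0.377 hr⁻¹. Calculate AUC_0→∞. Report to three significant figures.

AUC = 151 mg/L·hr

Trapezoidal AUC_0→7.25:
  [0→0.5]: (0.00+38.91)/2 × 0.5 = 9.7275
  [0.5→0.75]: (38.91+42.11)/2 × 0.25 = 10.1275
  [0.75→1.75]: (42.11+33.82)/2 × 1 = 37.965
  [1.75→2.25]: (33.82+28.28)/2 × 0.5 = 15.525
  [2.25→3.25]: (28.28+19.46)/2 × 1 = 23.87
  [3.25→5.25]: (19.46+9.16)/2 × 2 = 28.62
  [5.25→7.25]: (9.16+4.31)/2 × 2 = 13.47
  Sum = 139.305 mg/L·hr
Extrapolated tail: C_last / k_e = 4.31 / 0.377 = 11.432
AUC_0→∞ = 139.305 + 11.432 = 150.737 mg/L·hr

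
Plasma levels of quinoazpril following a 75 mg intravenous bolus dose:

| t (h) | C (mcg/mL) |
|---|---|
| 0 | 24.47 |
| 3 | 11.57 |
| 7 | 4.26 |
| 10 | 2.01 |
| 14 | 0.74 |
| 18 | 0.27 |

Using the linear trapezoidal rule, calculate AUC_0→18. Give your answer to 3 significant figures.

Trapezoidal AUC_0→18:
  [0→3]: (24.47+11.57)/2 × 3 = 54.06
  [3→7]: (11.57+4.26)/2 × 4 = 31.66
  [7→10]: (4.26+2.01)/2 × 3 = 9.405
  [10→14]: (2.01+0.74)/2 × 4 = 5.5
  [14→18]: (0.74+0.27)/2 × 4 = 2.02
  Sum = 102.645 mcg/mL·h

AUC = 103 mcg/mL·h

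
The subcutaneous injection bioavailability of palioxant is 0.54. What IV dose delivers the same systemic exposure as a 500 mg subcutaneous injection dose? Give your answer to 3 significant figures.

D_iv = 270 mg

Systemic exposure from an extravascular dose = F × D_ev, so the equivalent IV dose is F × D_ev.
D_iv = F × D_ev = 0.54 × 500 = 270 mg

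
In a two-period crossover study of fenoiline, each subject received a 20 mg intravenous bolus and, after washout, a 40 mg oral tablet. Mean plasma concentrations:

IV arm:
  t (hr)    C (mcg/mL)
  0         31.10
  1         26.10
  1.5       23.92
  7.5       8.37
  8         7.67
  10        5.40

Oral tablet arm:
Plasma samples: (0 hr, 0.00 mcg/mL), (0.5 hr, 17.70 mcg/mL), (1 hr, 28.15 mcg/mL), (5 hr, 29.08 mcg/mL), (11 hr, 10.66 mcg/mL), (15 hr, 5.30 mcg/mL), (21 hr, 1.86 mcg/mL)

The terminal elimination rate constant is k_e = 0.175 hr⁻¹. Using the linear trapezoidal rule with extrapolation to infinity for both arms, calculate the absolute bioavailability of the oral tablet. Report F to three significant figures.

F = 0.843

Trapezoidal AUC_0→10 (IV):
  [0→1]: (31.10+26.10)/2 × 1 = 28.6
  [1→1.5]: (26.10+23.92)/2 × 0.5 = 12.505
  [1.5→7.5]: (23.92+8.37)/2 × 6 = 96.87
  [7.5→8]: (8.37+7.67)/2 × 0.5 = 4.01
  [8→10]: (7.67+5.40)/2 × 2 = 13.07
  Sum = 155.055 mcg/mL·hr
IV tail: 5.40/0.175 = 30.857; AUC_iv,0→∞ = 155.055 + 30.857 = 185.912 mcg/mL·hr
Trapezoidal AUC_0→21 (oral tablet):
  [0→0.5]: (0.00+17.70)/2 × 0.5 = 4.425
  [0.5→1]: (17.70+28.15)/2 × 0.5 = 11.4625
  [1→5]: (28.15+29.08)/2 × 4 = 114.46
  [5→11]: (29.08+10.66)/2 × 6 = 119.22
  [11→15]: (10.66+5.30)/2 × 4 = 31.92
  [15→21]: (5.30+1.86)/2 × 6 = 21.48
  Sum = 302.9675 mcg/mL·hr
oral tablet tail: 1.86/0.175 = 10.629; AUC_ev,0→∞ = 302.9675 + 10.629 = 313.5965 mcg/mL·hr
F = (AUC_ev/D_ev)/(AUC_iv/D_iv) = (313.5965/40)/(185.912/20) = 7.8399125/9.2956 = 0.8434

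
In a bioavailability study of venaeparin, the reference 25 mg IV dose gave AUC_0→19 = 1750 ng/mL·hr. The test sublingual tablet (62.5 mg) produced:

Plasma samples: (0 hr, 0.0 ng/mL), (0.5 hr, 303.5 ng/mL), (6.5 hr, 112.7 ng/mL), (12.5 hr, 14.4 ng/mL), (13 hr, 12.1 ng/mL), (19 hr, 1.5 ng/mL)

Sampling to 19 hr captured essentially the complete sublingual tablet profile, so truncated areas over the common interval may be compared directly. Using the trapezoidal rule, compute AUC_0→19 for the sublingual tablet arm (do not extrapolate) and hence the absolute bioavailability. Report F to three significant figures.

Trapezoidal AUC_0→19 (sublingual tablet):
  [0→0.5]: (0.0+303.5)/2 × 0.5 = 75.875
  [0.5→6.5]: (303.5+112.7)/2 × 6 = 1248.6
  [6.5→12.5]: (112.7+14.4)/2 × 6 = 381.3
  [12.5→13]: (14.4+12.1)/2 × 0.5 = 6.625
  [13→19]: (12.1+1.5)/2 × 6 = 40.8
  Sum = 1753.2 ng/mL·hr
F = (AUC_ev/D_ev)/(AUC_iv/D_iv) = (1753.2/62.5)/(1750/25) = 28.0512/70 = 0.4007

F = 0.401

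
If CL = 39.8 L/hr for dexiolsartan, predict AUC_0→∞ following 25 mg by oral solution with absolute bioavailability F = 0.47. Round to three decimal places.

AUC = 0.295 mg/L·hr

AUC_0→∞ = F × Dose / CL
        = 0.47 × 25 / 39.8 = 0.295226 mg/L·hr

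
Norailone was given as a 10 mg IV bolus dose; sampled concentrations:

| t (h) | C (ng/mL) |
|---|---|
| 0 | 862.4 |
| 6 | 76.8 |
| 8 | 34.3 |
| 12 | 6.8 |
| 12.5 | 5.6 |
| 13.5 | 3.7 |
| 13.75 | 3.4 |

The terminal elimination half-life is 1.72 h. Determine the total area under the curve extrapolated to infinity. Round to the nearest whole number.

Trapezoidal AUC_0→13.75:
  [0→6]: (862.4+76.8)/2 × 6 = 2817.6
  [6→8]: (76.8+34.3)/2 × 2 = 111.1
  [8→12]: (34.3+6.8)/2 × 4 = 82.2
  [12→12.5]: (6.8+5.6)/2 × 0.5 = 3.1
  [12.5→13.5]: (5.6+3.7)/2 × 1 = 4.65
  [13.5→13.75]: (3.7+3.4)/2 × 0.25 = 0.8875
  Sum = 3019.5375 ng/mL·h
k_e = ln2 / t½ = 0.693147 / 1.72 = 0.4030 h^-1
Extrapolated tail: C_last / k_e = 3.4 / 0.403 = 8.437
AUC_0→∞ = 3019.5375 + 8.437 = 3027.9745 ng/mL·h

AUC = 3028 ng/mL·h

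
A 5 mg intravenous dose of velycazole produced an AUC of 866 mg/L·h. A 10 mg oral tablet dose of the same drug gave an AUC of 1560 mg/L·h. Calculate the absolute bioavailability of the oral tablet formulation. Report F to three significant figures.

F = 0.901

F = (AUC_ev / D_ev) / (AUC_iv / D_iv)
  = (1560/10) / (866/5)
  = 156 / 173.2 = 0.9007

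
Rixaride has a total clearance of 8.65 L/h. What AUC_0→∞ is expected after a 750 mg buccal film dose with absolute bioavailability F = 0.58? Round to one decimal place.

AUC = 50.3 mg/L·h

AUC_0→∞ = F × Dose / CL
        = 0.58 × 750 / 8.65 = 50.289 mg/L·h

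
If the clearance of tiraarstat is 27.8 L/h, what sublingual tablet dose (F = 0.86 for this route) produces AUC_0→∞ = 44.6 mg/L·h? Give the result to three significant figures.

Dose = 1440 mg

Dose = CL × AUC_0→∞ / F
     = 27.8 × 44.6 / 0.86 = 1441.72 mg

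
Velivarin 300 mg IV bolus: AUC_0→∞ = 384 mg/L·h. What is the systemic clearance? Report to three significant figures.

CL = 0.781 L/h

CL = Dose_iv / AUC_0→∞
   = 300 / 384 = 0.78125 L/h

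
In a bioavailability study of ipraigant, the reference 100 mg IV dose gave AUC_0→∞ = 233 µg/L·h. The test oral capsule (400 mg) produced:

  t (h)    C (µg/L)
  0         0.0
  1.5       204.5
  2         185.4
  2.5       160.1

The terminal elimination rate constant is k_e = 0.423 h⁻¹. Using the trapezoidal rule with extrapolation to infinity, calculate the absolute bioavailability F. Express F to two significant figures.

Trapezoidal AUC_0→2.5 (oral capsule):
  [0→1.5]: (0.0+204.5)/2 × 1.5 = 153.375
  [1.5→2]: (204.5+185.4)/2 × 0.5 = 97.475
  [2→2.5]: (185.4+160.1)/2 × 0.5 = 86.375
  Sum = 337.225 µg/L·h
Tail: C_last/k_e = 160.1/0.423 = 378.487
AUC_0→∞ (oral capsule) = 337.225 + 378.487 = 715.712 µg/L·h
F = (AUC_ev/D_ev)/(AUC_iv/D_iv) = (715.712/400)/(233/100) = 1.78928/2.33 = 0.7679

F = 0.77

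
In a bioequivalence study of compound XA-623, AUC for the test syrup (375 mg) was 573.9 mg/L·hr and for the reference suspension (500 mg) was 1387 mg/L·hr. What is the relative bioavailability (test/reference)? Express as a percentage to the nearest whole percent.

F_rel = (AUC_test/D_test) / (AUC_ref/D_ref)
      = (573.9/375) / (1387/500)
      = 1.5304 / 2.774 = 0.5517 = 55.17%

F_rel = 55%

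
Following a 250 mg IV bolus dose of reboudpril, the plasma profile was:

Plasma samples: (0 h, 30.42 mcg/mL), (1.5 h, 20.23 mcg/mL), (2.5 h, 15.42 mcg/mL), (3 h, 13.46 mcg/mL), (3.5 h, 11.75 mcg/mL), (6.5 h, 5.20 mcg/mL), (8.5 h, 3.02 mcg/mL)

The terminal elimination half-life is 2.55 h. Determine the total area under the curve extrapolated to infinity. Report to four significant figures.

AUC = 114.1 mcg/mL·h

Trapezoidal AUC_0→8.5:
  [0→1.5]: (30.42+20.23)/2 × 1.5 = 37.9875
  [1.5→2.5]: (20.23+15.42)/2 × 1 = 17.825
  [2.5→3]: (15.42+13.46)/2 × 0.5 = 7.22
  [3→3.5]: (13.46+11.75)/2 × 0.5 = 6.3025
  [3.5→6.5]: (11.75+5.20)/2 × 3 = 25.425
  [6.5→8.5]: (5.20+3.02)/2 × 2 = 8.22
  Sum = 102.98 mcg/mL·h
k_e = ln2 / t½ = 0.693147 / 2.55 = 0.2718 h^-1
Extrapolated tail: C_last / k_e = 3.02 / 0.2718 = 11.111
AUC_0→∞ = 102.98 + 11.111 = 114.091 mcg/mL·h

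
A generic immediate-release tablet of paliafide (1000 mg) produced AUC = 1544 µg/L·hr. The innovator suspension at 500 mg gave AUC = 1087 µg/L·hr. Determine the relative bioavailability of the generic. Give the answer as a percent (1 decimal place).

F_rel = (AUC_test/D_test) / (AUC_ref/D_ref)
      = (1544/1000) / (1087/500)
      = 1.544 / 2.174 = 0.7102 = 71.02%

F_rel = 71.0%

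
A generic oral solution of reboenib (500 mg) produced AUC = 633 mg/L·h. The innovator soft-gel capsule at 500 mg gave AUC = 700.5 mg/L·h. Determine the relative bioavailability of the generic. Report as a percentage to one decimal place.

F_rel = 90.4%

F_rel = (AUC_test/D_test) / (AUC_ref/D_ref)
      = (633/500) / (700.5/500)
      = 1.266 / 1.401 = 0.9036 = 90.36%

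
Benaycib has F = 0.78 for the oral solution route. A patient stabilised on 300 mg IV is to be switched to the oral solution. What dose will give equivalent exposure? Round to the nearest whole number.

For equal systemic exposure: F × D_ev = D_iv
D_ev = D_iv / F = 300 / 0.78 = 384.615 mg

D_oral = 385 mg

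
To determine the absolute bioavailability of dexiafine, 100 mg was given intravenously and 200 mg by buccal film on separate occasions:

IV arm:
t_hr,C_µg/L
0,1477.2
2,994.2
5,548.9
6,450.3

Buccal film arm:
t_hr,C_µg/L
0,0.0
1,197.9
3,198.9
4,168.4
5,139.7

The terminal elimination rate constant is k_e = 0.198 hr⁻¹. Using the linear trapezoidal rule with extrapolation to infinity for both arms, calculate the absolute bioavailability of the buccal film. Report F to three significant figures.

Trapezoidal AUC_0→6 (IV):
  [0→2]: (1477.2+994.2)/2 × 2 = 2471.4
  [2→5]: (994.2+548.9)/2 × 3 = 2314.65
  [5→6]: (548.9+450.3)/2 × 1 = 499.6
  Sum = 5285.65 µg/L·hr
IV tail: 450.3/0.198 = 2274.242; AUC_iv,0→∞ = 5285.65 + 2274.242 = 7559.892 µg/L·hr
Trapezoidal AUC_0→5 (buccal film):
  [0→1]: (0.0+197.9)/2 × 1 = 98.95
  [1→3]: (197.9+198.9)/2 × 2 = 396.8
  [3→4]: (198.9+168.4)/2 × 1 = 183.65
  [4→5]: (168.4+139.7)/2 × 1 = 154.05
  Sum = 833.45 µg/L·hr
buccal film tail: 139.7/0.198 = 705.556; AUC_ev,0→∞ = 833.45 + 705.556 = 1539.006 µg/L·hr
F = (AUC_ev/D_ev)/(AUC_iv/D_iv) = (1539.006/200)/(7559.892/100) = 7.69503/75.59892 = 0.1018

F = 0.102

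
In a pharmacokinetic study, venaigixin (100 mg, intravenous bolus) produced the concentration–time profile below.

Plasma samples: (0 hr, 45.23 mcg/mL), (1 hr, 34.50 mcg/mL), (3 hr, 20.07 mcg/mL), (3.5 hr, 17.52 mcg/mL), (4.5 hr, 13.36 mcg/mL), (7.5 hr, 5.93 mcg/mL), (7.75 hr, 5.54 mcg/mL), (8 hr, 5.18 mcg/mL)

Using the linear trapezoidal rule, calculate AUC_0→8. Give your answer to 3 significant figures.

AUC = 151 mcg/mL·hr

Trapezoidal AUC_0→8:
  [0→1]: (45.23+34.50)/2 × 1 = 39.865
  [1→3]: (34.50+20.07)/2 × 2 = 54.57
  [3→3.5]: (20.07+17.52)/2 × 0.5 = 9.3975
  [3.5→4.5]: (17.52+13.36)/2 × 1 = 15.44
  [4.5→7.5]: (13.36+5.93)/2 × 3 = 28.935
  [7.5→7.75]: (5.93+5.54)/2 × 0.25 = 1.43375
  [7.75→8]: (5.54+5.18)/2 × 0.25 = 1.34
  Sum = 150.98125 mcg/mL·hr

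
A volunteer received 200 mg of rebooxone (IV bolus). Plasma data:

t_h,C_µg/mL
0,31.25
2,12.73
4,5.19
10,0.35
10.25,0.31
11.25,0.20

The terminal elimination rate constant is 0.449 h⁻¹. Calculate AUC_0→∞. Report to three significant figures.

Trapezoidal AUC_0→11.25:
  [0→2]: (31.25+12.73)/2 × 2 = 43.98
  [2→4]: (12.73+5.19)/2 × 2 = 17.92
  [4→10]: (5.19+0.35)/2 × 6 = 16.62
  [10→10.25]: (0.35+0.31)/2 × 0.25 = 0.0825
  [10.25→11.25]: (0.31+0.20)/2 × 1 = 0.255
  Sum = 78.8575 µg/mL·h
Extrapolated tail: C_last / k_e = 0.20 / 0.449 = 0.445
AUC_0→∞ = 78.8575 + 0.445 = 79.3025 µg/mL·h

AUC = 79.3 µg/mL·h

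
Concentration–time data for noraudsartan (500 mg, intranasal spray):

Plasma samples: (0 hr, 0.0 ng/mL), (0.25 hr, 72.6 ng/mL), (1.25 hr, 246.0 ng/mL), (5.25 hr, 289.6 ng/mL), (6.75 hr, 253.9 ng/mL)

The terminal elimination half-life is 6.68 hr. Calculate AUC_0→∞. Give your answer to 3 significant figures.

AUC = 4090 ng/mL·hr

Trapezoidal AUC_0→6.75:
  [0→0.25]: (0.0+72.6)/2 × 0.25 = 9.075
  [0.25→1.25]: (72.6+246.0)/2 × 1 = 159.3
  [1.25→5.25]: (246.0+289.6)/2 × 4 = 1071.2
  [5.25→6.75]: (289.6+253.9)/2 × 1.5 = 407.625
  Sum = 1647.2 ng/mL·hr
k_e = ln2 / t½ = 0.693147 / 6.68 = 0.1038 hr^-1
Extrapolated tail: C_last / k_e = 253.9 / 0.1038 = 2446.050
AUC_0→∞ = 1647.2 + 2446.050 = 4093.25 ng/mL·hr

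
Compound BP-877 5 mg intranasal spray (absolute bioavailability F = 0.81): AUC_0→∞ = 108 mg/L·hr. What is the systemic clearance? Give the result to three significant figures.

CL = F × Dose / AUC_0→∞
   = 0.81 × 5 / 108 = 0.0375 L/hr

CL = 0.0375 L/hr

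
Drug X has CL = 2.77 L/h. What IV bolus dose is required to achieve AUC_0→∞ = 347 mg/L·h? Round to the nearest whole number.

Dose = 961 mg

Dose_iv = CL × AUC_0→∞
     = 2.77 × 347 = 961.19 mg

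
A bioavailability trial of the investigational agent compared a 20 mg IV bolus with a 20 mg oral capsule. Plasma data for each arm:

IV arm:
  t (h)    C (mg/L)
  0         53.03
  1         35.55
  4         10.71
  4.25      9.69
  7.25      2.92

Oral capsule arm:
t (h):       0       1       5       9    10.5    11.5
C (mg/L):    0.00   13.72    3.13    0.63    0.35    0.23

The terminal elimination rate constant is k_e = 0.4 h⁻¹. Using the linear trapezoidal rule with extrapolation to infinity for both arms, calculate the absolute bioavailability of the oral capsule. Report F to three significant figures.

F = 0.349

Trapezoidal AUC_0→7.25 (IV):
  [0→1]: (53.03+35.55)/2 × 1 = 44.29
  [1→4]: (35.55+10.71)/2 × 3 = 69.39
  [4→4.25]: (10.71+9.69)/2 × 0.25 = 2.55
  [4.25→7.25]: (9.69+2.92)/2 × 3 = 18.915
  Sum = 135.145 mg/L·h
IV tail: 2.92/0.4 = 7.300; AUC_iv,0→∞ = 135.145 + 7.300 = 142.445 mg/L·h
Trapezoidal AUC_0→11.5 (oral capsule):
  [0→1]: (0.00+13.72)/2 × 1 = 6.86
  [1→5]: (13.72+3.13)/2 × 4 = 33.7
  [5→9]: (3.13+0.63)/2 × 4 = 7.52
  [9→10.5]: (0.63+0.35)/2 × 1.5 = 0.735
  [10.5→11.5]: (0.35+0.23)/2 × 1 = 0.29
  Sum = 49.105 mg/L·h
oral capsule tail: 0.23/0.4 = 0.575; AUC_ev,0→∞ = 49.105 + 0.575 = 49.68 mg/L·h
F = (AUC_ev/D_ev)/(AUC_iv/D_iv) = (49.68/20)/(142.445/20) = 2.484/7.12225 = 0.3488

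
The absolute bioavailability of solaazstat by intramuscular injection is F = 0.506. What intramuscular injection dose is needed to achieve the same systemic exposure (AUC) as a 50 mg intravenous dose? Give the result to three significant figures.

For equal systemic exposure: F × D_ev = D_iv
D_ev = D_iv / F = 50 / 0.506 = 98.8142 mg

D_intramuscular = 98.8 mg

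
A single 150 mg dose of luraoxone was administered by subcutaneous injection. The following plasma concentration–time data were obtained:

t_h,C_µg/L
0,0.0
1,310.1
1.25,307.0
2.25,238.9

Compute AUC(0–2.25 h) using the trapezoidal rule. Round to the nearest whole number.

AUC = 505 µg/L·h

Trapezoidal AUC_0→2.25:
  [0→1]: (0.0+310.1)/2 × 1 = 155.05
  [1→1.25]: (310.1+307.0)/2 × 0.25 = 77.1375
  [1.25→2.25]: (307.0+238.9)/2 × 1 = 272.95
  Sum = 505.1375 µg/L·h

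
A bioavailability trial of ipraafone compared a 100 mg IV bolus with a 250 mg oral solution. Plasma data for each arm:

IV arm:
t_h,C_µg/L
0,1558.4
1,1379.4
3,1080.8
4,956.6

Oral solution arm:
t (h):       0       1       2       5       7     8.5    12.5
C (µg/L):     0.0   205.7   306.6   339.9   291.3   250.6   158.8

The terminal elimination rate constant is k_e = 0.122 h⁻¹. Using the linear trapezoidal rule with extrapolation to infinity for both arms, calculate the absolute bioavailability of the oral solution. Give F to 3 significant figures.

Trapezoidal AUC_0→4 (IV):
  [0→1]: (1558.4+1379.4)/2 × 1 = 1468.9
  [1→3]: (1379.4+1080.8)/2 × 2 = 2460.2
  [3→4]: (1080.8+956.6)/2 × 1 = 1018.7
  Sum = 4947.8 µg/L·h
IV tail: 956.6/0.122 = 7840.984; AUC_iv,0→∞ = 4947.8 + 7840.984 = 12788.784 µg/L·h
Trapezoidal AUC_0→12.5 (oral solution):
  [0→1]: (0.0+205.7)/2 × 1 = 102.85
  [1→2]: (205.7+306.6)/2 × 1 = 256.15
  [2→5]: (306.6+339.9)/2 × 3 = 969.75
  [5→7]: (339.9+291.3)/2 × 2 = 631.2
  [7→8.5]: (291.3+250.6)/2 × 1.5 = 406.425
  [8.5→12.5]: (250.6+158.8)/2 × 4 = 818.8
  Sum = 3185.175 µg/L·h
oral solution tail: 158.8/0.122 = 1301.639; AUC_ev,0→∞ = 3185.175 + 1301.639 = 4486.814 µg/L·h
F = (AUC_ev/D_ev)/(AUC_iv/D_iv) = (4486.814/250)/(12788.784/100) = 17.947256/127.88784 = 0.1403

F = 0.140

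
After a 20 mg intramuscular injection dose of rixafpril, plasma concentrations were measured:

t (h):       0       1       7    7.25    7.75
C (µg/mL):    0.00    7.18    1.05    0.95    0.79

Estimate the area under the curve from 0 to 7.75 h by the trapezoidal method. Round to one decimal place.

Trapezoidal AUC_0→7.75:
  [0→1]: (0.00+7.18)/2 × 1 = 3.59
  [1→7]: (7.18+1.05)/2 × 6 = 24.69
  [7→7.25]: (1.05+0.95)/2 × 0.25 = 0.25
  [7.25→7.75]: (0.95+0.79)/2 × 0.5 = 0.435
  Sum = 28.965 µg/mL·h

AUC = 29.0 µg/mL·h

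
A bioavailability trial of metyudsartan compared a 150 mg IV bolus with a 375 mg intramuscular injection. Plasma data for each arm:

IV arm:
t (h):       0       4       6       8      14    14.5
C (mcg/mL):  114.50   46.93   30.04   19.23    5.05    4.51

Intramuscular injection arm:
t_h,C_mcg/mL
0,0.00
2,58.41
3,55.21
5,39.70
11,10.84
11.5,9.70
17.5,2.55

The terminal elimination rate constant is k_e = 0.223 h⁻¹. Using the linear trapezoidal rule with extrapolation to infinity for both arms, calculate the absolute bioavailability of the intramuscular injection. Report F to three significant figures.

Trapezoidal AUC_0→14.5 (IV):
  [0→4]: (114.50+46.93)/2 × 4 = 322.86
  [4→6]: (46.93+30.04)/2 × 2 = 76.97
  [6→8]: (30.04+19.23)/2 × 2 = 49.27
  [8→14]: (19.23+5.05)/2 × 6 = 72.84
  [14→14.5]: (5.05+4.51)/2 × 0.5 = 2.39
  Sum = 524.33 mcg/mL·h
IV tail: 4.51/0.223 = 20.224; AUC_iv,0→∞ = 524.33 + 20.224 = 544.554 mcg/mL·h
Trapezoidal AUC_0→17.5 (intramuscular injection):
  [0→2]: (0.00+58.41)/2 × 2 = 58.41
  [2→3]: (58.41+55.21)/2 × 1 = 56.81
  [3→5]: (55.21+39.70)/2 × 2 = 94.91
  [5→11]: (39.70+10.84)/2 × 6 = 151.62
  [11→11.5]: (10.84+9.70)/2 × 0.5 = 5.135
  [11.5→17.5]: (9.70+2.55)/2 × 6 = 36.75
  Sum = 403.635 mcg/mL·h
intramuscular injection tail: 2.55/0.223 = 11.435; AUC_ev,0→∞ = 403.635 + 11.435 = 415.07 mcg/mL·h
F = (AUC_ev/D_ev)/(AUC_iv/D_iv) = (415.07/375)/(544.554/150) = 1.10685/3.63036 = 0.3049

F = 0.305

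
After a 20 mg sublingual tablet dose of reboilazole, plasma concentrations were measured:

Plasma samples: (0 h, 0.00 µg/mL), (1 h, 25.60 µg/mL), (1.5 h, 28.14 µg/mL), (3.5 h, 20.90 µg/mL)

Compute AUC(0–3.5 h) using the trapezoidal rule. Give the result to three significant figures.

AUC = 75.3 µg/mL·h

Trapezoidal AUC_0→3.5:
  [0→1]: (0.00+25.60)/2 × 1 = 12.8
  [1→1.5]: (25.60+28.14)/2 × 0.5 = 13.435
  [1.5→3.5]: (28.14+20.90)/2 × 2 = 49.04
  Sum = 75.275 µg/mL·h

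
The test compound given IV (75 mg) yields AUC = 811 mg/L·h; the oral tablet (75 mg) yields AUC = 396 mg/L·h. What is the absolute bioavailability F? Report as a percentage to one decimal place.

F = (AUC_ev / D_ev) / (AUC_iv / D_iv)
  = (396/75) / (811/75)
  = 5.28 / 10.8133 = 0.4883
  = 48.83%

F = 48.8%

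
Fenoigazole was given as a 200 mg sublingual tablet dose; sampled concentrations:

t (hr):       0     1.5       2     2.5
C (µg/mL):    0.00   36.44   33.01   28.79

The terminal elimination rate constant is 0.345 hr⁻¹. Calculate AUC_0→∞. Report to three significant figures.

Trapezoidal AUC_0→2.5:
  [0→1.5]: (0.00+36.44)/2 × 1.5 = 27.33
  [1.5→2]: (36.44+33.01)/2 × 0.5 = 17.3625
  [2→2.5]: (33.01+28.79)/2 × 0.5 = 15.45
  Sum = 60.1425 µg/mL·hr
Extrapolated tail: C_last / k_e = 28.79 / 0.345 = 83.449
AUC_0→∞ = 60.1425 + 83.449 = 143.5915 µg/mL·hr

AUC = 144 µg/mL·hr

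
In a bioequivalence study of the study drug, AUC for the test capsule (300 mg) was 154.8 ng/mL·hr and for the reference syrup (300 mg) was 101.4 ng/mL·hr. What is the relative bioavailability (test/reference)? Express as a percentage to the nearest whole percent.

F_rel = (AUC_test/D_test) / (AUC_ref/D_ref)
      = (154.8/300) / (101.4/300)
      = 0.516 / 0.338 = 1.5266 = 152.66%

F_rel = 153%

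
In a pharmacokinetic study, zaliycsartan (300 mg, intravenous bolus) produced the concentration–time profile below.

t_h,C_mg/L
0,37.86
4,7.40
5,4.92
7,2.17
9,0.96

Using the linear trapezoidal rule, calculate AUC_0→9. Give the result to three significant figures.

AUC = 107 mg/L·h

Trapezoidal AUC_0→9:
  [0→4]: (37.86+7.40)/2 × 4 = 90.52
  [4→5]: (7.40+4.92)/2 × 1 = 6.16
  [5→7]: (4.92+2.17)/2 × 2 = 7.09
  [7→9]: (2.17+0.96)/2 × 2 = 3.13
  Sum = 106.9 mg/L·h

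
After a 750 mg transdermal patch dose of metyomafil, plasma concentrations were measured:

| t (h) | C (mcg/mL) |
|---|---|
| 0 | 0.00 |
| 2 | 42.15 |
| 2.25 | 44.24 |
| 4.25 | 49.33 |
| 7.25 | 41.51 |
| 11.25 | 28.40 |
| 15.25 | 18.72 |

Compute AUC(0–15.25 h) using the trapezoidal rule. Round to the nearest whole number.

AUC = 517 mcg/mL·h

Trapezoidal AUC_0→15.25:
  [0→2]: (0.00+42.15)/2 × 2 = 42.15
  [2→2.25]: (42.15+44.24)/2 × 0.25 = 10.79875
  [2.25→4.25]: (44.24+49.33)/2 × 2 = 93.57
  [4.25→7.25]: (49.33+41.51)/2 × 3 = 136.26
  [7.25→11.25]: (41.51+28.40)/2 × 4 = 139.82
  [11.25→15.25]: (28.40+18.72)/2 × 4 = 94.24
  Sum = 516.83875 mcg/mL·h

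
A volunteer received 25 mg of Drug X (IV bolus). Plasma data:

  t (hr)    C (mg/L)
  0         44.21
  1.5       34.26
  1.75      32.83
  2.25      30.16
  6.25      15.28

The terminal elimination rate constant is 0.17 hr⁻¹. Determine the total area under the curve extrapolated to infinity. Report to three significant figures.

AUC = 264 mg/L·hr

Trapezoidal AUC_0→6.25:
  [0→1.5]: (44.21+34.26)/2 × 1.5 = 58.8525
  [1.5→1.75]: (34.26+32.83)/2 × 0.25 = 8.38625
  [1.75→2.25]: (32.83+30.16)/2 × 0.5 = 15.7475
  [2.25→6.25]: (30.16+15.28)/2 × 4 = 90.88
  Sum = 173.86625 mg/L·hr
Extrapolated tail: C_last / k_e = 15.28 / 0.17 = 89.882
AUC_0→∞ = 173.86625 + 89.882 = 263.74825 mg/L·hr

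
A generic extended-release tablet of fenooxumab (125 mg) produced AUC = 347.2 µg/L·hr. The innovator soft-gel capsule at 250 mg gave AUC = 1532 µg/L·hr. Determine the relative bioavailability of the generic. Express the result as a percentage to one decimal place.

F_rel = (AUC_test/D_test) / (AUC_ref/D_ref)
      = (347.2/125) / (1532/250)
      = 2.7776 / 6.128 = 0.4533 = 45.33%

F_rel = 45.3%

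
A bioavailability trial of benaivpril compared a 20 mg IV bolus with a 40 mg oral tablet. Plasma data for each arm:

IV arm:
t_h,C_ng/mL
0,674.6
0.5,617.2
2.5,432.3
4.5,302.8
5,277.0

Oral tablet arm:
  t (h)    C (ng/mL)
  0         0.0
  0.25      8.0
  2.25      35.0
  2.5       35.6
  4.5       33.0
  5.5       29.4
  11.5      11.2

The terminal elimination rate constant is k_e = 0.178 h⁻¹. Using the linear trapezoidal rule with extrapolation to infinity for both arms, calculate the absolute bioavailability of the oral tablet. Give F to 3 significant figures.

Trapezoidal AUC_0→5 (IV):
  [0→0.5]: (674.6+617.2)/2 × 0.5 = 322.95
  [0.5→2.5]: (617.2+432.3)/2 × 2 = 1049.5
  [2.5→4.5]: (432.3+302.8)/2 × 2 = 735.1
  [4.5→5]: (302.8+277.0)/2 × 0.5 = 144.95
  Sum = 2252.5 ng/mL·h
IV tail: 277.0/0.178 = 1556.180; AUC_iv,0→∞ = 2252.5 + 1556.180 = 3808.68 ng/mL·h
Trapezoidal AUC_0→11.5 (oral tablet):
  [0→0.25]: (0.0+8.0)/2 × 0.25 = 1.0
  [0.25→2.25]: (8.0+35.0)/2 × 2 = 43.0
  [2.25→2.5]: (35.0+35.6)/2 × 0.25 = 8.825
  [2.5→4.5]: (35.6+33.0)/2 × 2 = 68.6
  [4.5→5.5]: (33.0+29.4)/2 × 1 = 31.2
  [5.5→11.5]: (29.4+11.2)/2 × 6 = 121.8
  Sum = 274.425 ng/mL·h
oral tablet tail: 11.2/0.178 = 62.921; AUC_ev,0→∞ = 274.425 + 62.921 = 337.346 ng/mL·h
F = (AUC_ev/D_ev)/(AUC_iv/D_iv) = (337.346/40)/(3808.68/20) = 8.43365/190.434 = 0.0443

F = 0.0443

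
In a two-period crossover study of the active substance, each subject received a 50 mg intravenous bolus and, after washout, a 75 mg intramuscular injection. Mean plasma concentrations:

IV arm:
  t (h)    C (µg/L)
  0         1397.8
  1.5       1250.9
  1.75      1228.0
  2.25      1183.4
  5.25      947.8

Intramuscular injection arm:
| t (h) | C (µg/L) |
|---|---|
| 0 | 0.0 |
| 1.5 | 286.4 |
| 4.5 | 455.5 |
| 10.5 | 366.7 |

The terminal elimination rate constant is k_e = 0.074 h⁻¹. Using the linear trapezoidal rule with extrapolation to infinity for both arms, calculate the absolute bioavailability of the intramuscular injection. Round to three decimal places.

Trapezoidal AUC_0→5.25 (IV):
  [0→1.5]: (1397.8+1250.9)/2 × 1.5 = 1986.525
  [1.5→1.75]: (1250.9+1228.0)/2 × 0.25 = 309.8625
  [1.75→2.25]: (1228.0+1183.4)/2 × 0.5 = 602.85
  [2.25→5.25]: (1183.4+947.8)/2 × 3 = 3196.8
  Sum = 6096.0375 µg/L·h
IV tail: 947.8/0.074 = 12808.108; AUC_iv,0→∞ = 6096.0375 + 12808.108 = 18904.1455 µg/L·h
Trapezoidal AUC_0→10.5 (intramuscular injection):
  [0→1.5]: (0.0+286.4)/2 × 1.5 = 214.8
  [1.5→4.5]: (286.4+455.5)/2 × 3 = 1112.85
  [4.5→10.5]: (455.5+366.7)/2 × 6 = 2466.6
  Sum = 3794.25 µg/L·h
intramuscular injection tail: 366.7/0.074 = 4955.405; AUC_ev,0→∞ = 3794.25 + 4955.405 = 8749.655 µg/L·h
F = (AUC_ev/D_ev)/(AUC_iv/D_iv) = (8749.655/75)/(18904.1455/50) = 116.662/378.08291 = 0.3086

F = 0.309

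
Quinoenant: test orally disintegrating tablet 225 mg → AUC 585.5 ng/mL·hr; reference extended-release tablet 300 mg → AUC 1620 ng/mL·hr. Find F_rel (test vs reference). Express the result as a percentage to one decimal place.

F_rel = (AUC_test/D_test) / (AUC_ref/D_ref)
      = (585.5/225) / (1620/300)
      = 2.60222 / 5.4 = 0.4819 = 48.19%

F_rel = 48.2%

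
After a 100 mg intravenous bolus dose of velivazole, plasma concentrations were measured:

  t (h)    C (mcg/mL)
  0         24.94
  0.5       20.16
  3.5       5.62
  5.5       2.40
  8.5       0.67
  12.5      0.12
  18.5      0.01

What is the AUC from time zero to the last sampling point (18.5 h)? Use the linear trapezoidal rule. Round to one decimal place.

Trapezoidal AUC_0→18.5:
  [0→0.5]: (24.94+20.16)/2 × 0.5 = 11.275
  [0.5→3.5]: (20.16+5.62)/2 × 3 = 38.67
  [3.5→5.5]: (5.62+2.40)/2 × 2 = 8.02
  [5.5→8.5]: (2.40+0.67)/2 × 3 = 4.605
  [8.5→12.5]: (0.67+0.12)/2 × 4 = 1.58
  [12.5→18.5]: (0.12+0.01)/2 × 6 = 0.39
  Sum = 64.54 mcg/mL·h

AUC = 64.5 mcg/mL·h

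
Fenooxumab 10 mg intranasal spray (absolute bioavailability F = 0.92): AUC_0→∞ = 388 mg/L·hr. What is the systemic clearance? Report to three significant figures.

CL = 0.0237 L/hr

CL = F × Dose / AUC_0→∞
   = 0.92 × 10 / 388 = 0.0237113 L/hr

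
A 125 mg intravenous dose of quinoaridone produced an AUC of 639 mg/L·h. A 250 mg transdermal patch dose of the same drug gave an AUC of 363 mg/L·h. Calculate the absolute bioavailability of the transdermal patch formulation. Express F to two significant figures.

F = (AUC_ev / D_ev) / (AUC_iv / D_iv)
  = (363/250) / (639/125)
  = 1.452 / 5.112 = 0.2840

F = 0.28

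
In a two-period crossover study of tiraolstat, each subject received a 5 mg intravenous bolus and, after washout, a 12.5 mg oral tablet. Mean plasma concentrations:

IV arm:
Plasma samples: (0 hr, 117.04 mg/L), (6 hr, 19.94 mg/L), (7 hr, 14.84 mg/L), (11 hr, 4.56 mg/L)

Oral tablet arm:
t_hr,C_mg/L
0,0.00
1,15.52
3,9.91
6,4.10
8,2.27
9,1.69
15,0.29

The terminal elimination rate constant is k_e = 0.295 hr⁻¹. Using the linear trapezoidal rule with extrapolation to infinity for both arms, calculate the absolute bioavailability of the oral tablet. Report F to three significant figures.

Trapezoidal AUC_0→11 (IV):
  [0→6]: (117.04+19.94)/2 × 6 = 410.94
  [6→7]: (19.94+14.84)/2 × 1 = 17.39
  [7→11]: (14.84+4.56)/2 × 4 = 38.8
  Sum = 467.13 mg/L·hr
IV tail: 4.56/0.295 = 15.458; AUC_iv,0→∞ = 467.13 + 15.458 = 482.588 mg/L·hr
Trapezoidal AUC_0→15 (oral tablet):
  [0→1]: (0.00+15.52)/2 × 1 = 7.76
  [1→3]: (15.52+9.91)/2 × 2 = 25.43
  [3→6]: (9.91+4.10)/2 × 3 = 21.015
  [6→8]: (4.10+2.27)/2 × 2 = 6.37
  [8→9]: (2.27+1.69)/2 × 1 = 1.98
  [9→15]: (1.69+0.29)/2 × 6 = 5.94
  Sum = 68.495 mg/L·hr
oral tablet tail: 0.29/0.295 = 0.983; AUC_ev,0→∞ = 68.495 + 0.983 = 69.478 mg/L·hr
F = (AUC_ev/D_ev)/(AUC_iv/D_iv) = (69.478/12.5)/(482.588/5) = 5.55824/96.5176 = 0.0576

F = 0.0576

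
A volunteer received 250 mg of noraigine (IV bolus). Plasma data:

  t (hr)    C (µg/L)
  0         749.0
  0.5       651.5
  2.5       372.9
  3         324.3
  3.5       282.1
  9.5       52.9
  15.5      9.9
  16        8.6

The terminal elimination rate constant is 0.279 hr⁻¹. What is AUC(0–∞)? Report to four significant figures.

AUC = 2929 µg/L·hr

Trapezoidal AUC_0→16:
  [0→0.5]: (749.0+651.5)/2 × 0.5 = 350.125
  [0.5→2.5]: (651.5+372.9)/2 × 2 = 1024.4
  [2.5→3]: (372.9+324.3)/2 × 0.5 = 174.3
  [3→3.5]: (324.3+282.1)/2 × 0.5 = 151.6
  [3.5→9.5]: (282.1+52.9)/2 × 6 = 1005.0
  [9.5→15.5]: (52.9+9.9)/2 × 6 = 188.4
  [15.5→16]: (9.9+8.6)/2 × 0.5 = 4.625
  Sum = 2898.45 µg/L·hr
Extrapolated tail: C_last / k_e = 8.6 / 0.279 = 30.824
AUC_0→∞ = 2898.45 + 30.824 = 2929.274 µg/L·hr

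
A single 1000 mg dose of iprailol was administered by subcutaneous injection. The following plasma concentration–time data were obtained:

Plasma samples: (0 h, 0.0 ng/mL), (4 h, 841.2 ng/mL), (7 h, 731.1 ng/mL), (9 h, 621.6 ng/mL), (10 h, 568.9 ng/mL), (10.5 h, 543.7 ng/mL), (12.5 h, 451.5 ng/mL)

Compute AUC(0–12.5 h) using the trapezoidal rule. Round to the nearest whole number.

Trapezoidal AUC_0→12.5:
  [0→4]: (0.0+841.2)/2 × 4 = 1682.4
  [4→7]: (841.2+731.1)/2 × 3 = 2358.45
  [7→9]: (731.1+621.6)/2 × 2 = 1352.7
  [9→10]: (621.6+568.9)/2 × 1 = 595.25
  [10→10.5]: (568.9+543.7)/2 × 0.5 = 278.15
  [10.5→12.5]: (543.7+451.5)/2 × 2 = 995.2
  Sum = 7262.15 ng/mL·h

AUC = 7262 ng/mL·h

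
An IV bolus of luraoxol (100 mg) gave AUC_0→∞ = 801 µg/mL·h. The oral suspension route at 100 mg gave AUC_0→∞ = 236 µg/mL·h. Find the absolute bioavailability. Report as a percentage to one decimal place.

F = 29.5%

F = (AUC_ev / D_ev) / (AUC_iv / D_iv)
  = (236/100) / (801/100)
  = 2.36 / 8.01 = 0.2946
  = 29.46%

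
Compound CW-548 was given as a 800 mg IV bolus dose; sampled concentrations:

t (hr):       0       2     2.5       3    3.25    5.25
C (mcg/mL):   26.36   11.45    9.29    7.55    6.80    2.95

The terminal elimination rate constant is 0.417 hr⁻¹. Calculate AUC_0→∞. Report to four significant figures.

Trapezoidal AUC_0→5.25:
  [0→2]: (26.36+11.45)/2 × 2 = 37.81
  [2→2.5]: (11.45+9.29)/2 × 0.5 = 5.185
  [2.5→3]: (9.29+7.55)/2 × 0.5 = 4.21
  [3→3.25]: (7.55+6.80)/2 × 0.25 = 1.79375
  [3.25→5.25]: (6.80+2.95)/2 × 2 = 9.75
  Sum = 58.74875 mcg/mL·hr
Extrapolated tail: C_last / k_e = 2.95 / 0.417 = 7.074
AUC_0→∞ = 58.74875 + 7.074 = 65.82275 mcg/mL·hr

AUC = 65.82 mcg/mL·hr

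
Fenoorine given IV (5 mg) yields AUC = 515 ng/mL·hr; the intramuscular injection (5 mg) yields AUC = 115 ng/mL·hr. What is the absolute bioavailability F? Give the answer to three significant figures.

F = 0.223

F = (AUC_ev / D_ev) / (AUC_iv / D_iv)
  = (115/5) / (515/5)
  = 23 / 103 = 0.2233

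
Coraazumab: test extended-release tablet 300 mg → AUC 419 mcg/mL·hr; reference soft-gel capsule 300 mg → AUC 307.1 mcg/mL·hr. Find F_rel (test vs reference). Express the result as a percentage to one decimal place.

F_rel = 136.4%

F_rel = (AUC_test/D_test) / (AUC_ref/D_ref)
      = (419/300) / (307.1/300)
      = 1.39667 / 1.02367 = 1.3644 = 136.44%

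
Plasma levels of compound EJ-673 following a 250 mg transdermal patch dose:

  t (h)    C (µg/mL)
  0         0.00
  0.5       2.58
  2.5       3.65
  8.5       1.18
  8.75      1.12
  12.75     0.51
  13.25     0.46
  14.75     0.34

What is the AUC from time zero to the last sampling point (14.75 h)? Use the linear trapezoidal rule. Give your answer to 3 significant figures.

Trapezoidal AUC_0→14.75:
  [0→0.5]: (0.00+2.58)/2 × 0.5 = 0.645
  [0.5→2.5]: (2.58+3.65)/2 × 2 = 6.23
  [2.5→8.5]: (3.65+1.18)/2 × 6 = 14.49
  [8.5→8.75]: (1.18+1.12)/2 × 0.25 = 0.2875
  [8.75→12.75]: (1.12+0.51)/2 × 4 = 3.26
  [12.75→13.25]: (0.51+0.46)/2 × 0.5 = 0.2425
  [13.25→14.75]: (0.46+0.34)/2 × 1.5 = 0.6
  Sum = 25.755 µg/mL·h

AUC = 25.8 µg/mL·h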